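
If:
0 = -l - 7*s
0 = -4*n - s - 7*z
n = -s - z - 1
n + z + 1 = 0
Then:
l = 0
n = -7/3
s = 0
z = 4/3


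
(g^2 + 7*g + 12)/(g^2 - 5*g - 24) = (g + 4)/(g - 8)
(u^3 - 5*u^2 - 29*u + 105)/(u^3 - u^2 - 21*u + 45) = (u - 7)/(u - 3)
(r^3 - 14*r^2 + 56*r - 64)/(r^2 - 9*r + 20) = (r^2 - 10*r + 16)/(r - 5)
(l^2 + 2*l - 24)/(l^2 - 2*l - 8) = (l + 6)/(l + 2)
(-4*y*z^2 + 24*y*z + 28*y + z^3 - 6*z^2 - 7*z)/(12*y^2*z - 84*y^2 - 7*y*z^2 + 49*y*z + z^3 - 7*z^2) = (-z - 1)/(3*y - z)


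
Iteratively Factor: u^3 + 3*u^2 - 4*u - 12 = (u + 2)*(u^2 + u - 6) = (u - 2)*(u + 2)*(u + 3)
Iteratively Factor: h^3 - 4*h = (h)*(h^2 - 4) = h*(h + 2)*(h - 2)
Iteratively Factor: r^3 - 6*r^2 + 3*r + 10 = (r - 5)*(r^2 - r - 2) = (r - 5)*(r + 1)*(r - 2)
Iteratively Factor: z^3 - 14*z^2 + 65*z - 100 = (z - 5)*(z^2 - 9*z + 20) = (z - 5)^2*(z - 4)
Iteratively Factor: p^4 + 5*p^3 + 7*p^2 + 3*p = (p + 3)*(p^3 + 2*p^2 + p) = (p + 1)*(p + 3)*(p^2 + p) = (p + 1)^2*(p + 3)*(p)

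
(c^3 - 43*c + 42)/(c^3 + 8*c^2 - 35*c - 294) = (c - 1)/(c + 7)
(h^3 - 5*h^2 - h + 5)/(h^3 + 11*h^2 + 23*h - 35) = (h^2 - 4*h - 5)/(h^2 + 12*h + 35)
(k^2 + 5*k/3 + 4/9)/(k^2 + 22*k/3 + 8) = (k + 1/3)/(k + 6)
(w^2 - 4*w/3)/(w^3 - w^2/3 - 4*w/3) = 1/(w + 1)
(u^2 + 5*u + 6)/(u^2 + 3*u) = (u + 2)/u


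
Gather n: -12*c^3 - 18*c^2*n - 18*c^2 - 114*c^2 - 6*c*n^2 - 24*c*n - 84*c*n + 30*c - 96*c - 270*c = -12*c^3 - 132*c^2 - 6*c*n^2 - 336*c + n*(-18*c^2 - 108*c)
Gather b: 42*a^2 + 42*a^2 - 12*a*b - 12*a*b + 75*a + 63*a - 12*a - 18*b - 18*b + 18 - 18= 84*a^2 + 126*a + b*(-24*a - 36)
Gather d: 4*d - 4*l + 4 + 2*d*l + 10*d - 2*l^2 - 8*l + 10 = d*(2*l + 14) - 2*l^2 - 12*l + 14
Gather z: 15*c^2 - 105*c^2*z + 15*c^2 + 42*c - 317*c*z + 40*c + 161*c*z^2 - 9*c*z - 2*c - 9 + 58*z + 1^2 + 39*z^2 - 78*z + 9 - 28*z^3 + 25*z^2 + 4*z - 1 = 30*c^2 + 80*c - 28*z^3 + z^2*(161*c + 64) + z*(-105*c^2 - 326*c - 16)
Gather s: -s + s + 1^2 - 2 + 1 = 0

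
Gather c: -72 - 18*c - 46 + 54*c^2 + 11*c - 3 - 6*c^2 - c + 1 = 48*c^2 - 8*c - 120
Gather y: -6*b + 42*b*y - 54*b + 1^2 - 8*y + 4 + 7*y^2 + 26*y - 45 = -60*b + 7*y^2 + y*(42*b + 18) - 40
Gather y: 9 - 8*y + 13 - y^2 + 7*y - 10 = -y^2 - y + 12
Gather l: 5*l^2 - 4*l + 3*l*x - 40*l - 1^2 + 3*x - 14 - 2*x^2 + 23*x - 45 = 5*l^2 + l*(3*x - 44) - 2*x^2 + 26*x - 60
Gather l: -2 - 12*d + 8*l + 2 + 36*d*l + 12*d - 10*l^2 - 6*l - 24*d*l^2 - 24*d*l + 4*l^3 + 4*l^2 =4*l^3 + l^2*(-24*d - 6) + l*(12*d + 2)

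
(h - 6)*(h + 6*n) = h^2 + 6*h*n - 6*h - 36*n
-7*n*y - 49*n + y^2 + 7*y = (-7*n + y)*(y + 7)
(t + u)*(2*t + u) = 2*t^2 + 3*t*u + u^2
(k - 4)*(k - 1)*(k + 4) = k^3 - k^2 - 16*k + 16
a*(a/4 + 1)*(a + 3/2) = a^3/4 + 11*a^2/8 + 3*a/2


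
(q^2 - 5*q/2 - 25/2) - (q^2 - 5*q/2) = -25/2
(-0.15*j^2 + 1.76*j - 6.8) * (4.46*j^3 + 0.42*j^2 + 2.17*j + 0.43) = -0.669*j^5 + 7.7866*j^4 - 29.9143*j^3 + 0.8987*j^2 - 13.9992*j - 2.924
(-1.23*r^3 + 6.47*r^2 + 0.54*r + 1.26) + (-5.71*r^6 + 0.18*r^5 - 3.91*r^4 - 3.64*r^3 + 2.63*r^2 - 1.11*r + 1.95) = -5.71*r^6 + 0.18*r^5 - 3.91*r^4 - 4.87*r^3 + 9.1*r^2 - 0.57*r + 3.21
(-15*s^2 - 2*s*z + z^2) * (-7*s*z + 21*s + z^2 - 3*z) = 105*s^3*z - 315*s^3 - s^2*z^2 + 3*s^2*z - 9*s*z^3 + 27*s*z^2 + z^4 - 3*z^3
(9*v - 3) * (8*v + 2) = 72*v^2 - 6*v - 6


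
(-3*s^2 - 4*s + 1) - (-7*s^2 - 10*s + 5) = 4*s^2 + 6*s - 4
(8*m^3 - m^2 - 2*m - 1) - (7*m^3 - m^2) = m^3 - 2*m - 1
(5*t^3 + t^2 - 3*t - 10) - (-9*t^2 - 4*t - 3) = 5*t^3 + 10*t^2 + t - 7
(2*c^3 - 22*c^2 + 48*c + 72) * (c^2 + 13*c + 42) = 2*c^5 + 4*c^4 - 154*c^3 - 228*c^2 + 2952*c + 3024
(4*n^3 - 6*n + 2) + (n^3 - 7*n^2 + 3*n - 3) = 5*n^3 - 7*n^2 - 3*n - 1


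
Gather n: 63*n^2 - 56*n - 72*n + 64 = 63*n^2 - 128*n + 64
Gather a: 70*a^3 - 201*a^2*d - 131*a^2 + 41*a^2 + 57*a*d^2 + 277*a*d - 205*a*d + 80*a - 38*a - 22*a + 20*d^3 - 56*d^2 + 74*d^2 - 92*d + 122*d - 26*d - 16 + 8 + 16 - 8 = 70*a^3 + a^2*(-201*d - 90) + a*(57*d^2 + 72*d + 20) + 20*d^3 + 18*d^2 + 4*d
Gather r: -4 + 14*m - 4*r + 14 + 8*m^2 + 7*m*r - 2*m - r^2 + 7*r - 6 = 8*m^2 + 12*m - r^2 + r*(7*m + 3) + 4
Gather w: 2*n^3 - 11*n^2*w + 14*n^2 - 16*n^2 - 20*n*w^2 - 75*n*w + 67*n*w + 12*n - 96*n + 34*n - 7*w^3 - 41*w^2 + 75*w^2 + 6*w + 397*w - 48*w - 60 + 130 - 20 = 2*n^3 - 2*n^2 - 50*n - 7*w^3 + w^2*(34 - 20*n) + w*(-11*n^2 - 8*n + 355) + 50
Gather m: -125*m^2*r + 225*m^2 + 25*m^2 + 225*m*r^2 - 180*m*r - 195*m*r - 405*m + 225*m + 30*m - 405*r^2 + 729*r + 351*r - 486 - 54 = m^2*(250 - 125*r) + m*(225*r^2 - 375*r - 150) - 405*r^2 + 1080*r - 540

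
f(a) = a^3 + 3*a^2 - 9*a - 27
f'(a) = 3*a^2 + 6*a - 9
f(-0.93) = -16.84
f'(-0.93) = -11.99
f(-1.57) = -9.35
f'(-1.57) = -11.03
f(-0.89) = -17.32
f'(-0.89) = -11.96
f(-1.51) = -10.01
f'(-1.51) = -11.22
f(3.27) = 10.61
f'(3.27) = 42.70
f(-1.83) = -6.61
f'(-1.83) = -9.93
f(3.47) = 19.67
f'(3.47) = 47.94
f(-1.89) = -6.02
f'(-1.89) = -9.62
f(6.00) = 243.00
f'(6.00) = 135.00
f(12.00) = 2025.00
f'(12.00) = 495.00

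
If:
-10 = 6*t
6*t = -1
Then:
No Solution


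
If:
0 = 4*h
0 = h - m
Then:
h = 0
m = 0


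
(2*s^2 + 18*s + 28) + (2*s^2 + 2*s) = 4*s^2 + 20*s + 28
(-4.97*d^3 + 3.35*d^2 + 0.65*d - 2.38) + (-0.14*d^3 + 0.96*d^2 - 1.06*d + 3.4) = -5.11*d^3 + 4.31*d^2 - 0.41*d + 1.02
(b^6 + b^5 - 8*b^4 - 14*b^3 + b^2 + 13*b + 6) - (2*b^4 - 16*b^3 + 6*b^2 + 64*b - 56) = b^6 + b^5 - 10*b^4 + 2*b^3 - 5*b^2 - 51*b + 62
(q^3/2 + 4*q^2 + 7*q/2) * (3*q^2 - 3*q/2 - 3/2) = 3*q^5/2 + 45*q^4/4 + 15*q^3/4 - 45*q^2/4 - 21*q/4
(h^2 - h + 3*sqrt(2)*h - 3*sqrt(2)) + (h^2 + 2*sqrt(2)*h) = 2*h^2 - h + 5*sqrt(2)*h - 3*sqrt(2)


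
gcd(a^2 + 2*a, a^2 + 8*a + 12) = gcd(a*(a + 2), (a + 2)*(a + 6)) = a + 2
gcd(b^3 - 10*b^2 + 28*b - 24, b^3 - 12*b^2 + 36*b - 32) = b^2 - 4*b + 4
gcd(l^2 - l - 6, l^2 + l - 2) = l + 2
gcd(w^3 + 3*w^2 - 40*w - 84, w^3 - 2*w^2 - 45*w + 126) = w^2 + w - 42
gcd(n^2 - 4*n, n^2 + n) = n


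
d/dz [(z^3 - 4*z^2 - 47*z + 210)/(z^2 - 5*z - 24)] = (z^4 - 10*z^3 - 5*z^2 - 228*z + 2178)/(z^4 - 10*z^3 - 23*z^2 + 240*z + 576)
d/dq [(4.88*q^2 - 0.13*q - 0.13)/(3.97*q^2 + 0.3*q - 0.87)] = (1.9801*q^2 - 7.459*q + 0.1521)/(15.7609*q^4 + 2.382*q^3 - 6.8178*q^2 - 0.522*q + 0.7569)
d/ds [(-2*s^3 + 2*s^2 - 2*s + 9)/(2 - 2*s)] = (4*s^3 - 8*s^2 + 4*s + 7)/(2*(s^2 - 2*s + 1))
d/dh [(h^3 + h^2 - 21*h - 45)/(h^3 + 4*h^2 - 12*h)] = 3*(h^4 + 6*h^3 + 69*h^2 + 120*h - 180)/(h^2*(h^4 + 8*h^3 - 8*h^2 - 96*h + 144))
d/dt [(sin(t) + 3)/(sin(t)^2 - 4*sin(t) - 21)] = -cos(t)/(sin(t) - 7)^2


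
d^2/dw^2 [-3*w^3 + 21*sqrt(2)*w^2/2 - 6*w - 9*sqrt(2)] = -18*w + 21*sqrt(2)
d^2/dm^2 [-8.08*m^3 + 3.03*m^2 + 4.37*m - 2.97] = 6.06 - 48.48*m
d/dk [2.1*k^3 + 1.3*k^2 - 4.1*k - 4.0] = 6.3*k^2 + 2.6*k - 4.1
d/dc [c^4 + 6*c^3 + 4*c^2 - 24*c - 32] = 4*c^3 + 18*c^2 + 8*c - 24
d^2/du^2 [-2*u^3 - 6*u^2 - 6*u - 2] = -12*u - 12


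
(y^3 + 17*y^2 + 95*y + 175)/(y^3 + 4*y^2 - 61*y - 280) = (y + 5)/(y - 8)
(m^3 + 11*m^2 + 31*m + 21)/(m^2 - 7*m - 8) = (m^2 + 10*m + 21)/(m - 8)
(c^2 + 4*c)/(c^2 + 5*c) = (c + 4)/(c + 5)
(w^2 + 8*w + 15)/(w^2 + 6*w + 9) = (w + 5)/(w + 3)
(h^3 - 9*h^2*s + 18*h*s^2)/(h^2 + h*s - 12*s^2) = h*(h - 6*s)/(h + 4*s)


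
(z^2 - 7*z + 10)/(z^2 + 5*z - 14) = (z - 5)/(z + 7)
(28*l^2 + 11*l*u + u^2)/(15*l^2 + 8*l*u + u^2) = (28*l^2 + 11*l*u + u^2)/(15*l^2 + 8*l*u + u^2)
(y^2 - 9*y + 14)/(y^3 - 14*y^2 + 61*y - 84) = (y - 2)/(y^2 - 7*y + 12)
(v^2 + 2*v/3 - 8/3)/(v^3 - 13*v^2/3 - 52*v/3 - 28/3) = (3*v - 4)/(3*v^2 - 19*v - 14)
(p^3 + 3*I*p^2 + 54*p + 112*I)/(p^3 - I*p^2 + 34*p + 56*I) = (p + 8*I)/(p + 4*I)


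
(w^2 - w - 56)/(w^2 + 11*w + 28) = (w - 8)/(w + 4)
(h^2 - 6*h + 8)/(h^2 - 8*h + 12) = (h - 4)/(h - 6)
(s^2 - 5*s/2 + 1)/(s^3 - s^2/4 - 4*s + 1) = 2*(2*s - 1)/(4*s^2 + 7*s - 2)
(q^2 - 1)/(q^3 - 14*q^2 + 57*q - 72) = (q^2 - 1)/(q^3 - 14*q^2 + 57*q - 72)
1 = 1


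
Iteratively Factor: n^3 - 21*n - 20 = (n + 1)*(n^2 - n - 20) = (n + 1)*(n + 4)*(n - 5)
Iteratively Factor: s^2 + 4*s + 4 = (s + 2)*(s + 2)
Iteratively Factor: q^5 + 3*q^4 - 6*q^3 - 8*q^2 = (q)*(q^4 + 3*q^3 - 6*q^2 - 8*q) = q*(q + 1)*(q^3 + 2*q^2 - 8*q) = q^2*(q + 1)*(q^2 + 2*q - 8) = q^2*(q + 1)*(q + 4)*(q - 2)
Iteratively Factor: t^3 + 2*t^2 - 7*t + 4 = (t - 1)*(t^2 + 3*t - 4) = (t - 1)*(t + 4)*(t - 1)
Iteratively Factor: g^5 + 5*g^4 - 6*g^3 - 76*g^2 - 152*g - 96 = (g + 2)*(g^4 + 3*g^3 - 12*g^2 - 52*g - 48) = (g + 2)*(g + 3)*(g^3 - 12*g - 16) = (g + 2)^2*(g + 3)*(g^2 - 2*g - 8) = (g + 2)^3*(g + 3)*(g - 4)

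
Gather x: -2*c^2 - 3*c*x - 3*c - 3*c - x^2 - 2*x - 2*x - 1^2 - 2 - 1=-2*c^2 - 6*c - x^2 + x*(-3*c - 4) - 4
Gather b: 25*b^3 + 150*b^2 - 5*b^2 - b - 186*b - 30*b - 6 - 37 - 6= 25*b^3 + 145*b^2 - 217*b - 49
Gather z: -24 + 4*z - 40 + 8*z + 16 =12*z - 48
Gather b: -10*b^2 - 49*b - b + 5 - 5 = -10*b^2 - 50*b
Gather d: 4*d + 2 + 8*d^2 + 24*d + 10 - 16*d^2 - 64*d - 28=-8*d^2 - 36*d - 16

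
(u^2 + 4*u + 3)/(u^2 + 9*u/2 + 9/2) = 2*(u + 1)/(2*u + 3)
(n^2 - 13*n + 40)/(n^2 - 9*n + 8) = (n - 5)/(n - 1)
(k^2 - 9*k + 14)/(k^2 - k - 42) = (k - 2)/(k + 6)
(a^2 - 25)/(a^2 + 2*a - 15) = (a - 5)/(a - 3)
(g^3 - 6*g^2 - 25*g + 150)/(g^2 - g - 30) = g - 5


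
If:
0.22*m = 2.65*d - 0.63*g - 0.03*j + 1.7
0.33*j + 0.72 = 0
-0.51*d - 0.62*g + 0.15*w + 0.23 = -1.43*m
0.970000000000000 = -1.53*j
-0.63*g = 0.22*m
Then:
No Solution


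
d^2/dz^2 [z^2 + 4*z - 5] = 2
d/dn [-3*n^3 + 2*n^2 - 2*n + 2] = -9*n^2 + 4*n - 2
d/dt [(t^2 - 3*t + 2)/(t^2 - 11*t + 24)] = 2*(-4*t^2 + 22*t - 25)/(t^4 - 22*t^3 + 169*t^2 - 528*t + 576)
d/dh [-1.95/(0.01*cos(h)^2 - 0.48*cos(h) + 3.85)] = (0.936 - 0.039*cos(h))*sin(h)/(0.01*cos(h)^2 - 0.48*cos(h) + 3.85)^2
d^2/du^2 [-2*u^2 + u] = -4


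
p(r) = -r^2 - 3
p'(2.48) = -4.96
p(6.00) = -39.00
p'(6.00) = -12.00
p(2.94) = -11.64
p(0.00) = -3.00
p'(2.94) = -5.88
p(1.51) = -5.28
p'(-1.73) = 3.46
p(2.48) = -9.15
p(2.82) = -10.95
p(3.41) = -14.63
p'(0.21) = -0.42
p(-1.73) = -5.99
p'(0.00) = 0.00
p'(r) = -2*r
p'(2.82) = -5.64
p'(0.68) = -1.36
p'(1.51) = -3.02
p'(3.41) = -6.82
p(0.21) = -3.04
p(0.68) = -3.46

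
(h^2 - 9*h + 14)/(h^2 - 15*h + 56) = (h - 2)/(h - 8)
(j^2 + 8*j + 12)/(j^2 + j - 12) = (j^2 + 8*j + 12)/(j^2 + j - 12)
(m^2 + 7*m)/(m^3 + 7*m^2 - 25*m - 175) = m/(m^2 - 25)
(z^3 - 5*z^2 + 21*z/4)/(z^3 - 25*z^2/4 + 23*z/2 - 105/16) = 4*z/(4*z - 5)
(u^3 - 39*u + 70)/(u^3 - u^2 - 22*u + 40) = (u^2 + 2*u - 35)/(u^2 + u - 20)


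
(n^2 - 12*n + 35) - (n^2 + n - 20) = 55 - 13*n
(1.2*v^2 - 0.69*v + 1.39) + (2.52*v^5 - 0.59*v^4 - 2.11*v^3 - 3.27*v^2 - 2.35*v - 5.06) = 2.52*v^5 - 0.59*v^4 - 2.11*v^3 - 2.07*v^2 - 3.04*v - 3.67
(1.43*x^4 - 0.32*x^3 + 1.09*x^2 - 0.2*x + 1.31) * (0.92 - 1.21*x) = -1.7303*x^5 + 1.7028*x^4 - 1.6133*x^3 + 1.2448*x^2 - 1.7691*x + 1.2052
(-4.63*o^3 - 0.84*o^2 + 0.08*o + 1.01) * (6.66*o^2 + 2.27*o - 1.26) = -30.8358*o^5 - 16.1045*o^4 + 4.4598*o^3 + 7.9666*o^2 + 2.1919*o - 1.2726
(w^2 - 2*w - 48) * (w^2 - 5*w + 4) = w^4 - 7*w^3 - 34*w^2 + 232*w - 192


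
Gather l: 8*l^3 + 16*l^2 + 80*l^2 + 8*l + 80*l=8*l^3 + 96*l^2 + 88*l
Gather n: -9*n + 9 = 9 - 9*n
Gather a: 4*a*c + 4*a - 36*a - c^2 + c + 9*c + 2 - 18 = a*(4*c - 32) - c^2 + 10*c - 16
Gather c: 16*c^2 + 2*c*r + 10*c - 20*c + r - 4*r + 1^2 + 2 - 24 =16*c^2 + c*(2*r - 10) - 3*r - 21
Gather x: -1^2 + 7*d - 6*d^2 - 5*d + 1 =-6*d^2 + 2*d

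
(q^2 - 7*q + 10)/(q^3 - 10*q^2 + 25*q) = (q - 2)/(q*(q - 5))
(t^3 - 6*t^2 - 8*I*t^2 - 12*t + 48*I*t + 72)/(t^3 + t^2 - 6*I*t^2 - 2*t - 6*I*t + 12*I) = (t^2 - 2*t*(3 + I) + 12*I)/(t^2 + t - 2)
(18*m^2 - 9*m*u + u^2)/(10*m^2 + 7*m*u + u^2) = (18*m^2 - 9*m*u + u^2)/(10*m^2 + 7*m*u + u^2)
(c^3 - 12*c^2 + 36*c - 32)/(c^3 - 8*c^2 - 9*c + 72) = (c^2 - 4*c + 4)/(c^2 - 9)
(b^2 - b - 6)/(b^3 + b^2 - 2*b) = (b - 3)/(b*(b - 1))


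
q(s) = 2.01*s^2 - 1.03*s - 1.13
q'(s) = 4.02*s - 1.03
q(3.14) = 15.45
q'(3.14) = 11.59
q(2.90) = 12.79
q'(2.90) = 10.63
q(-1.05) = 2.17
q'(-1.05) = -5.25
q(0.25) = -1.26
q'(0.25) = -0.03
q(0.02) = -1.15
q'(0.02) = -0.95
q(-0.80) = 0.98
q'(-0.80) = -4.25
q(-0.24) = -0.77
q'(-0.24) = -1.99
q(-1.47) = 4.73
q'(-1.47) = -6.94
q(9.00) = 152.41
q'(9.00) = 35.15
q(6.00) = 65.05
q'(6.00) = 23.09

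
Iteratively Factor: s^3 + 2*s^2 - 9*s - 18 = (s - 3)*(s^2 + 5*s + 6) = (s - 3)*(s + 2)*(s + 3)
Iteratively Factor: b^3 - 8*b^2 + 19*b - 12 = (b - 1)*(b^2 - 7*b + 12) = (b - 3)*(b - 1)*(b - 4)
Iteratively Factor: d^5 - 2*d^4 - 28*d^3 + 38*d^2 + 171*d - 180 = (d + 4)*(d^4 - 6*d^3 - 4*d^2 + 54*d - 45) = (d - 3)*(d + 4)*(d^3 - 3*d^2 - 13*d + 15) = (d - 3)*(d - 1)*(d + 4)*(d^2 - 2*d - 15) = (d - 5)*(d - 3)*(d - 1)*(d + 4)*(d + 3)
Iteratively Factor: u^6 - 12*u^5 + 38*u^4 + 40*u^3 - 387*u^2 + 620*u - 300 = (u - 5)*(u^5 - 7*u^4 + 3*u^3 + 55*u^2 - 112*u + 60) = (u - 5)^2*(u^4 - 2*u^3 - 7*u^2 + 20*u - 12) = (u - 5)^2*(u - 1)*(u^3 - u^2 - 8*u + 12) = (u - 5)^2*(u - 1)*(u + 3)*(u^2 - 4*u + 4) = (u - 5)^2*(u - 2)*(u - 1)*(u + 3)*(u - 2)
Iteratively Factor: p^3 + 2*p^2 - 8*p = (p - 2)*(p^2 + 4*p) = p*(p - 2)*(p + 4)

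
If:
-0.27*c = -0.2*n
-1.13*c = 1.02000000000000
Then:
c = -0.90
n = -1.22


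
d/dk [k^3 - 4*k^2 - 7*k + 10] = 3*k^2 - 8*k - 7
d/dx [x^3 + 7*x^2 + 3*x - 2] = 3*x^2 + 14*x + 3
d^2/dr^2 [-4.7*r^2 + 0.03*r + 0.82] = -9.40000000000000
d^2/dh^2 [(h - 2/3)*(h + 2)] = 2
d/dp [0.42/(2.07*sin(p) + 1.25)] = -0.8694*cos(p)/(2.07*sin(p) + 1.25)^2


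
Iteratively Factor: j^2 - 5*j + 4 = (j - 1)*(j - 4)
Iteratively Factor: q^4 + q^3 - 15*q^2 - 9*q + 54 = (q - 3)*(q^3 + 4*q^2 - 3*q - 18) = (q - 3)*(q + 3)*(q^2 + q - 6) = (q - 3)*(q + 3)^2*(q - 2)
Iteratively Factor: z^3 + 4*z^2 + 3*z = (z)*(z^2 + 4*z + 3) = z*(z + 1)*(z + 3)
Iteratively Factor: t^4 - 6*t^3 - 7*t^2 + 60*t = (t + 3)*(t^3 - 9*t^2 + 20*t) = (t - 4)*(t + 3)*(t^2 - 5*t) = t*(t - 4)*(t + 3)*(t - 5)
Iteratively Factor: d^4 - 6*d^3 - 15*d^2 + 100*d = (d + 4)*(d^3 - 10*d^2 + 25*d) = d*(d + 4)*(d^2 - 10*d + 25) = d*(d - 5)*(d + 4)*(d - 5)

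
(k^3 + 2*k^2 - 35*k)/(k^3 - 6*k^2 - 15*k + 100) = k*(k + 7)/(k^2 - k - 20)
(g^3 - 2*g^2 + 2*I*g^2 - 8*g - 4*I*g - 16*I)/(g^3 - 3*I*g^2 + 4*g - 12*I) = (g^2 - 2*g - 8)/(g^2 - 5*I*g - 6)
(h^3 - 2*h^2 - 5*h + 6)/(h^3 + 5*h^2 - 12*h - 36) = (h - 1)/(h + 6)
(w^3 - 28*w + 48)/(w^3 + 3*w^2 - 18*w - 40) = (w^2 + 4*w - 12)/(w^2 + 7*w + 10)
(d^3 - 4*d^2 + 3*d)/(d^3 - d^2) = (d - 3)/d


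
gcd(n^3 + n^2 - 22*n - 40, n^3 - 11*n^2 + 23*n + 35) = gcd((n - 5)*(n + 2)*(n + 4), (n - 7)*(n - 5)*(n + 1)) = n - 5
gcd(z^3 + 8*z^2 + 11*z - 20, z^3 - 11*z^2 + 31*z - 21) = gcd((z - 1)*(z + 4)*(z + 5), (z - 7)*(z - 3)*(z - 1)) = z - 1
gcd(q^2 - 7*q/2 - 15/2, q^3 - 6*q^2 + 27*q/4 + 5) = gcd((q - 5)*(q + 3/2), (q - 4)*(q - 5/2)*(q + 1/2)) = 1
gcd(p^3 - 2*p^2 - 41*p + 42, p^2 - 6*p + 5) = p - 1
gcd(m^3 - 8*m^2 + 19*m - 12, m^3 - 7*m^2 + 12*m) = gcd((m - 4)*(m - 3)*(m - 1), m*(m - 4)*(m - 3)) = m^2 - 7*m + 12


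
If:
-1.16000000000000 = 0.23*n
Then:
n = -5.04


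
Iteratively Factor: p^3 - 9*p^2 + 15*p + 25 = (p - 5)*(p^2 - 4*p - 5) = (p - 5)*(p + 1)*(p - 5)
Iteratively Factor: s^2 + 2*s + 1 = (s + 1)*(s + 1)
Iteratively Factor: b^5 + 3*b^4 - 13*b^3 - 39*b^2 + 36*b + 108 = (b - 2)*(b^4 + 5*b^3 - 3*b^2 - 45*b - 54) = (b - 3)*(b - 2)*(b^3 + 8*b^2 + 21*b + 18) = (b - 3)*(b - 2)*(b + 2)*(b^2 + 6*b + 9) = (b - 3)*(b - 2)*(b + 2)*(b + 3)*(b + 3)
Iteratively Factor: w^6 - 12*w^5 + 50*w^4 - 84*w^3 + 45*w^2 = (w - 3)*(w^5 - 9*w^4 + 23*w^3 - 15*w^2) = w*(w - 3)*(w^4 - 9*w^3 + 23*w^2 - 15*w) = w*(w - 3)*(w - 1)*(w^3 - 8*w^2 + 15*w) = w*(w - 5)*(w - 3)*(w - 1)*(w^2 - 3*w) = w*(w - 5)*(w - 3)^2*(w - 1)*(w)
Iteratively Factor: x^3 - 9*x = (x - 3)*(x^2 + 3*x) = (x - 3)*(x + 3)*(x)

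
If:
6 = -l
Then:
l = -6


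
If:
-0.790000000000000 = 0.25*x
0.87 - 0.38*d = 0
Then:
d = 2.29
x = -3.16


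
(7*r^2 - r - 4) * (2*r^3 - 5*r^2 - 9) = 14*r^5 - 37*r^4 - 3*r^3 - 43*r^2 + 9*r + 36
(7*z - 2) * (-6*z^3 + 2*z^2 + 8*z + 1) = -42*z^4 + 26*z^3 + 52*z^2 - 9*z - 2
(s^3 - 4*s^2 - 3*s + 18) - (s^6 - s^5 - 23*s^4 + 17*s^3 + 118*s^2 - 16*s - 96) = -s^6 + s^5 + 23*s^4 - 16*s^3 - 122*s^2 + 13*s + 114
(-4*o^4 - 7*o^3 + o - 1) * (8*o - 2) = -32*o^5 - 48*o^4 + 14*o^3 + 8*o^2 - 10*o + 2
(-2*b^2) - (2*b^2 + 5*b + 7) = -4*b^2 - 5*b - 7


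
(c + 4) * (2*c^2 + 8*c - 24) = 2*c^3 + 16*c^2 + 8*c - 96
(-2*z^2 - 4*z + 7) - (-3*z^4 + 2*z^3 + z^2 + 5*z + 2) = 3*z^4 - 2*z^3 - 3*z^2 - 9*z + 5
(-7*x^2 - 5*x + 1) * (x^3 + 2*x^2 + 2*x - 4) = -7*x^5 - 19*x^4 - 23*x^3 + 20*x^2 + 22*x - 4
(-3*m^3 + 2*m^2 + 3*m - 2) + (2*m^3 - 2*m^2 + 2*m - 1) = -m^3 + 5*m - 3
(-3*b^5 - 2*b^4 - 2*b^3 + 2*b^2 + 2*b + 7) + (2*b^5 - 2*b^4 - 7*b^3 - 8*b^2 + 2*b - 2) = -b^5 - 4*b^4 - 9*b^3 - 6*b^2 + 4*b + 5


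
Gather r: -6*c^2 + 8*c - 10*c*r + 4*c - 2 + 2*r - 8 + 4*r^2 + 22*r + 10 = -6*c^2 + 12*c + 4*r^2 + r*(24 - 10*c)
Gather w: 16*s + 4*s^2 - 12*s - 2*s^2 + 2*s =2*s^2 + 6*s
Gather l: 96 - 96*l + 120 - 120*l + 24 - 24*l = 240 - 240*l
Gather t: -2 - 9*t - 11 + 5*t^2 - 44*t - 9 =5*t^2 - 53*t - 22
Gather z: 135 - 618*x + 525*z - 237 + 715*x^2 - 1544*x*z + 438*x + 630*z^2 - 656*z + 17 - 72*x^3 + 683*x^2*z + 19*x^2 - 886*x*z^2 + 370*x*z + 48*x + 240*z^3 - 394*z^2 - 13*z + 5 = -72*x^3 + 734*x^2 - 132*x + 240*z^3 + z^2*(236 - 886*x) + z*(683*x^2 - 1174*x - 144) - 80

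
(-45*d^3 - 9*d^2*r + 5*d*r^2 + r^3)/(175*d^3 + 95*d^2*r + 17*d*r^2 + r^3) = (-9*d^2 + r^2)/(35*d^2 + 12*d*r + r^2)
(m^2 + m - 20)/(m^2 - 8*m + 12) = (m^2 + m - 20)/(m^2 - 8*m + 12)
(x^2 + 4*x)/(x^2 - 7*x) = (x + 4)/(x - 7)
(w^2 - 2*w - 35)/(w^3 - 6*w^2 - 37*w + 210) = (w + 5)/(w^2 + w - 30)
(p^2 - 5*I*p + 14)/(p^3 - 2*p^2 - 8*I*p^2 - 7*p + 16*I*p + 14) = (p + 2*I)/(p^2 - p*(2 + I) + 2*I)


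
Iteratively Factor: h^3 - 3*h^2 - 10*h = (h + 2)*(h^2 - 5*h) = (h - 5)*(h + 2)*(h)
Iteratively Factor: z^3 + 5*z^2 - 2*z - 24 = (z - 2)*(z^2 + 7*z + 12) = (z - 2)*(z + 3)*(z + 4)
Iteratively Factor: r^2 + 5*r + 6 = (r + 2)*(r + 3)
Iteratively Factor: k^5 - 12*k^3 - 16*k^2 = (k + 2)*(k^4 - 2*k^3 - 8*k^2) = (k + 2)^2*(k^3 - 4*k^2) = k*(k + 2)^2*(k^2 - 4*k) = k*(k - 4)*(k + 2)^2*(k)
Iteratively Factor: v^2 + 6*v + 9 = (v + 3)*(v + 3)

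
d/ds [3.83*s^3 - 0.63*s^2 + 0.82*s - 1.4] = 11.49*s^2 - 1.26*s + 0.82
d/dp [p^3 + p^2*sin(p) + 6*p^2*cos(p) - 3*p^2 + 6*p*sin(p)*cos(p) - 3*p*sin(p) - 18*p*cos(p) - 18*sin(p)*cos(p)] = -6*p^2*sin(p) + p^2*cos(p) + 3*p^2 + 20*p*sin(p) + 9*p*cos(p) + 6*p*cos(2*p) - 6*p - 3*sin(p) + 3*sin(2*p) - 18*cos(p) - 18*cos(2*p)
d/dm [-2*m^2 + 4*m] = 4 - 4*m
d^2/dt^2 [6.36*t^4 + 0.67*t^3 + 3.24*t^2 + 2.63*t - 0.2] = 76.32*t^2 + 4.02*t + 6.48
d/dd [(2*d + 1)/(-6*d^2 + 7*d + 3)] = (12*d^2 + 12*d - 1)/(36*d^4 - 84*d^3 + 13*d^2 + 42*d + 9)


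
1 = 1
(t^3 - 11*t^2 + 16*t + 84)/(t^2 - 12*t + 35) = (t^2 - 4*t - 12)/(t - 5)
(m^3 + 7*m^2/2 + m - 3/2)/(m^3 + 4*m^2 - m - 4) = (2*m^2 + 5*m - 3)/(2*(m^2 + 3*m - 4))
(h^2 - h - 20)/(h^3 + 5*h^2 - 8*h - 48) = (h - 5)/(h^2 + h - 12)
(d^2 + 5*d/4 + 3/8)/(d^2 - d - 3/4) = (4*d + 3)/(2*(2*d - 3))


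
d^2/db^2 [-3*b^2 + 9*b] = -6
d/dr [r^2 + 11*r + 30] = 2*r + 11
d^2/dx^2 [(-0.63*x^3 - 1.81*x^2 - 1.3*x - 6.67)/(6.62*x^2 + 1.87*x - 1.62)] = (-87.04885*x^3 - 1858.86834*x^2 - 588.99414*x - 207.08891)/(290.117528*x^6 + 245.854884*x^5 - 143.53815*x^4 - 113.788565*x^3 + 35.12565*x^2 + 14.722884*x - 4.251528)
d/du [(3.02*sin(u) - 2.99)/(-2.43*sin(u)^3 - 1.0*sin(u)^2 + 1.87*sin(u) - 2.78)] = (14.6772*sin(u)^3 - 18.7771*sin(u)^2 - 5.98*sin(u) - 2.8043)*cos(u)/(5.9049*sin(u)^6 + 4.86*sin(u)^5 - 8.0882*sin(u)^4 + 9.7708*sin(u)^3 + 9.0569*sin(u)^2 - 10.3972*sin(u) + 7.7284)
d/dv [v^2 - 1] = 2*v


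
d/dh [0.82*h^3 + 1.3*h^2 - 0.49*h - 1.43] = 2.46*h^2 + 2.6*h - 0.49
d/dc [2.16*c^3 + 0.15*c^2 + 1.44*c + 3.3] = 6.48*c^2 + 0.3*c + 1.44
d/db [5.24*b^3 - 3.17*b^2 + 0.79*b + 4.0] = 15.72*b^2 - 6.34*b + 0.79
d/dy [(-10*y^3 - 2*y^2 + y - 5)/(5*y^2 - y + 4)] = (-50*y^4 + 20*y^3 - 123*y^2 + 34*y - 1)/(25*y^4 - 10*y^3 + 41*y^2 - 8*y + 16)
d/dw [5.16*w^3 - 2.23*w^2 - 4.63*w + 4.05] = 15.48*w^2 - 4.46*w - 4.63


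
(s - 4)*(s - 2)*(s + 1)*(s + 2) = s^4 - 3*s^3 - 8*s^2 + 12*s + 16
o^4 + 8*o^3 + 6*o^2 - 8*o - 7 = (o - 1)*(o + 1)^2*(o + 7)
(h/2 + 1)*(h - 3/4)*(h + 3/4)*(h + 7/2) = h^4/2 + 11*h^3/4 + 103*h^2/32 - 99*h/64 - 63/32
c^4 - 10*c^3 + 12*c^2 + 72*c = c*(c - 6)^2*(c + 2)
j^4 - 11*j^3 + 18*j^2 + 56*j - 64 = (j - 8)*(j - 4)*(j - 1)*(j + 2)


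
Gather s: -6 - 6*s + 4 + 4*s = -2*s - 2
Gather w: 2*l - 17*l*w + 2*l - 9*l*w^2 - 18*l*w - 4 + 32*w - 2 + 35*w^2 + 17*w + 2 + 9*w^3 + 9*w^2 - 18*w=4*l + 9*w^3 + w^2*(44 - 9*l) + w*(31 - 35*l) - 4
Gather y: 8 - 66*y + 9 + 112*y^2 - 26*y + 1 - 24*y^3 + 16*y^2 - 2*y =-24*y^3 + 128*y^2 - 94*y + 18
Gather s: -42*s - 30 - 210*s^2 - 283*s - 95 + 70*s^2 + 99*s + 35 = -140*s^2 - 226*s - 90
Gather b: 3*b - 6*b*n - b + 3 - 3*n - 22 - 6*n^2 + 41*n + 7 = b*(2 - 6*n) - 6*n^2 + 38*n - 12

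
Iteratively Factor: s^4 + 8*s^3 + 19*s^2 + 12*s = (s + 1)*(s^3 + 7*s^2 + 12*s) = s*(s + 1)*(s^2 + 7*s + 12) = s*(s + 1)*(s + 4)*(s + 3)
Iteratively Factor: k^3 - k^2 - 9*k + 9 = (k - 1)*(k^2 - 9) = (k - 3)*(k - 1)*(k + 3)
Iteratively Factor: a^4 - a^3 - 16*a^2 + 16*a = (a - 4)*(a^3 + 3*a^2 - 4*a) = a*(a - 4)*(a^2 + 3*a - 4) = a*(a - 4)*(a - 1)*(a + 4)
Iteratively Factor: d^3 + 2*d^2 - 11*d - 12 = (d - 3)*(d^2 + 5*d + 4) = (d - 3)*(d + 1)*(d + 4)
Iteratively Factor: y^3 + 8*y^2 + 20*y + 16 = (y + 2)*(y^2 + 6*y + 8) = (y + 2)*(y + 4)*(y + 2)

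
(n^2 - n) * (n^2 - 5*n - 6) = n^4 - 6*n^3 - n^2 + 6*n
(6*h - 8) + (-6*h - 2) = -10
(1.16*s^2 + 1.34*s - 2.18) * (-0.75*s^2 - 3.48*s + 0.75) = -0.87*s^4 - 5.0418*s^3 - 2.1582*s^2 + 8.5914*s - 1.635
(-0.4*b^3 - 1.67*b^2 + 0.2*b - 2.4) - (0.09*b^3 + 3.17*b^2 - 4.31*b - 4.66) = -0.49*b^3 - 4.84*b^2 + 4.51*b + 2.26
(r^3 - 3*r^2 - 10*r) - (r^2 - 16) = r^3 - 4*r^2 - 10*r + 16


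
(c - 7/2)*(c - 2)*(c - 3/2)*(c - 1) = c^4 - 8*c^3 + 89*c^2/4 - 103*c/4 + 21/2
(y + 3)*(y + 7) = y^2 + 10*y + 21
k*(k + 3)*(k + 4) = k^3 + 7*k^2 + 12*k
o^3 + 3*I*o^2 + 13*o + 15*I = (o - 3*I)*(o + I)*(o + 5*I)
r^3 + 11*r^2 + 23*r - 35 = (r - 1)*(r + 5)*(r + 7)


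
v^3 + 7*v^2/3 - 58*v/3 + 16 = (v - 8/3)*(v - 1)*(v + 6)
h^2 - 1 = (h - 1)*(h + 1)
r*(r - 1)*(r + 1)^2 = r^4 + r^3 - r^2 - r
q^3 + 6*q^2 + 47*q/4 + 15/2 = (q + 3/2)*(q + 2)*(q + 5/2)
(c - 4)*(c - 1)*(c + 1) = c^3 - 4*c^2 - c + 4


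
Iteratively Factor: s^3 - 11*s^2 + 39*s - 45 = (s - 3)*(s^2 - 8*s + 15) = (s - 3)^2*(s - 5)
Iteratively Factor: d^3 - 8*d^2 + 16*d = (d - 4)*(d^2 - 4*d) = d*(d - 4)*(d - 4)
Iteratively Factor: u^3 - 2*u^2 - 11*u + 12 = (u - 1)*(u^2 - u - 12) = (u - 4)*(u - 1)*(u + 3)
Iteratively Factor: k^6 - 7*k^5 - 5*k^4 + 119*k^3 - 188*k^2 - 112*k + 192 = (k - 4)*(k^5 - 3*k^4 - 17*k^3 + 51*k^2 + 16*k - 48) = (k - 4)*(k + 1)*(k^4 - 4*k^3 - 13*k^2 + 64*k - 48) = (k - 4)*(k - 1)*(k + 1)*(k^3 - 3*k^2 - 16*k + 48) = (k - 4)*(k - 1)*(k + 1)*(k + 4)*(k^2 - 7*k + 12) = (k - 4)*(k - 3)*(k - 1)*(k + 1)*(k + 4)*(k - 4)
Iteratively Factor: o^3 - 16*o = (o + 4)*(o^2 - 4*o) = (o - 4)*(o + 4)*(o)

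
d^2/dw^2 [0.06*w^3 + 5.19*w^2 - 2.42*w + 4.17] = 0.36*w + 10.38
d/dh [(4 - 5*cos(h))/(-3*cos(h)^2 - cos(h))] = (15*sin(h) - 4*sin(h)/cos(h)^2 - 24*tan(h))/(3*cos(h) + 1)^2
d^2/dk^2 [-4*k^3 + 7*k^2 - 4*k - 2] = 14 - 24*k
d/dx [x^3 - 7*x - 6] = 3*x^2 - 7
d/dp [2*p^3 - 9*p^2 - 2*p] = 6*p^2 - 18*p - 2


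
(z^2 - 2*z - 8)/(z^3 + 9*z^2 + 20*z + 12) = (z - 4)/(z^2 + 7*z + 6)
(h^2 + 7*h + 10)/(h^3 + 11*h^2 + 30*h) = (h + 2)/(h*(h + 6))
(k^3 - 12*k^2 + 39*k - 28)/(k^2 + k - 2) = (k^2 - 11*k + 28)/(k + 2)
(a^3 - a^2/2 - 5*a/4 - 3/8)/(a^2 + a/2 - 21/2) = (8*a^3 - 4*a^2 - 10*a - 3)/(4*(2*a^2 + a - 21))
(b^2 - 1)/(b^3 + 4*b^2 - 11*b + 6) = (b + 1)/(b^2 + 5*b - 6)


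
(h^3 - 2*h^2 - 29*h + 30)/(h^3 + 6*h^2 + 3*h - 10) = (h - 6)/(h + 2)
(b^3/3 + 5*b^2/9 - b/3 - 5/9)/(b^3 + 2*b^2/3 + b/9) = (3*b^3 + 5*b^2 - 3*b - 5)/(b*(9*b^2 + 6*b + 1))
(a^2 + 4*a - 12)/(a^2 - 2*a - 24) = (-a^2 - 4*a + 12)/(-a^2 + 2*a + 24)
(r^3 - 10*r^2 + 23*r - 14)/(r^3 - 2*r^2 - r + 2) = (r - 7)/(r + 1)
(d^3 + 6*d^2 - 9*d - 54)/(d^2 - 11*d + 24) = (d^2 + 9*d + 18)/(d - 8)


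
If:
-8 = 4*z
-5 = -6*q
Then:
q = 5/6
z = -2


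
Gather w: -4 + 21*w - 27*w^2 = -27*w^2 + 21*w - 4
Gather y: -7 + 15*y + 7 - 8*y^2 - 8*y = -8*y^2 + 7*y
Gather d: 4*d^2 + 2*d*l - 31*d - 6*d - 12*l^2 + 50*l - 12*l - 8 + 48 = 4*d^2 + d*(2*l - 37) - 12*l^2 + 38*l + 40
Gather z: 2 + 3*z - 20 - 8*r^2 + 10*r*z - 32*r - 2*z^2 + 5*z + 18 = -8*r^2 - 32*r - 2*z^2 + z*(10*r + 8)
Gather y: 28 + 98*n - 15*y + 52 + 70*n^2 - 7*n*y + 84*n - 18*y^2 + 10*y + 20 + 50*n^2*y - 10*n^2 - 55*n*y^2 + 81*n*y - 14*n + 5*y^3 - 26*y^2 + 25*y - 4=60*n^2 + 168*n + 5*y^3 + y^2*(-55*n - 44) + y*(50*n^2 + 74*n + 20) + 96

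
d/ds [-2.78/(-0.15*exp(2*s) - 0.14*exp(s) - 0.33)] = (-0.834*exp(s) - 0.3892)*exp(s)/(0.15*exp(2*s) + 0.14*exp(s) + 0.33)^2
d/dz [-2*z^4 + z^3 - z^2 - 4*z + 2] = -8*z^3 + 3*z^2 - 2*z - 4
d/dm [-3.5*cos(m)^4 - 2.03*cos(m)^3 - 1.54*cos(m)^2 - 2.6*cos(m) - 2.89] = (14.0*cos(m)^3 + 6.09*cos(m)^2 + 3.08*cos(m) + 2.6)*sin(m)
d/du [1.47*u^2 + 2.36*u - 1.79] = 2.94*u + 2.36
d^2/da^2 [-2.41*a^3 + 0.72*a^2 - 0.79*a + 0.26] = 1.44 - 14.46*a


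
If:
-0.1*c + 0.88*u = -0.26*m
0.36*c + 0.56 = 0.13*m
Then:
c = -1.41935483870968*u - 1.80645161290323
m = -3.93052109181141*u - 0.694789081885856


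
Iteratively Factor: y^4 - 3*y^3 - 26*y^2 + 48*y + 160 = (y + 2)*(y^3 - 5*y^2 - 16*y + 80) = (y - 4)*(y + 2)*(y^2 - y - 20) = (y - 4)*(y + 2)*(y + 4)*(y - 5)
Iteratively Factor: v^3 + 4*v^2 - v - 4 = (v + 1)*(v^2 + 3*v - 4) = (v - 1)*(v + 1)*(v + 4)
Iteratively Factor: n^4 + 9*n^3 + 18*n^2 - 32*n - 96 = (n - 2)*(n^3 + 11*n^2 + 40*n + 48) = (n - 2)*(n + 4)*(n^2 + 7*n + 12) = (n - 2)*(n + 3)*(n + 4)*(n + 4)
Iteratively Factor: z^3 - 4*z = (z)*(z^2 - 4) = z*(z - 2)*(z + 2)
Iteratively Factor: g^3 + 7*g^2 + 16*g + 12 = (g + 2)*(g^2 + 5*g + 6) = (g + 2)*(g + 3)*(g + 2)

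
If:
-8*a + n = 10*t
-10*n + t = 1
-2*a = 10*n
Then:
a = 50/59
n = -10/59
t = -41/59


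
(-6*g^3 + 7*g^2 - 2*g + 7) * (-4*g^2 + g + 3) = 24*g^5 - 34*g^4 - 3*g^3 - 9*g^2 + g + 21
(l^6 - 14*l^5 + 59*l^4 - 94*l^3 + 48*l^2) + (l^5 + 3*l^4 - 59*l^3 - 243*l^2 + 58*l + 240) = l^6 - 13*l^5 + 62*l^4 - 153*l^3 - 195*l^2 + 58*l + 240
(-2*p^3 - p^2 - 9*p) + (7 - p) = -2*p^3 - p^2 - 10*p + 7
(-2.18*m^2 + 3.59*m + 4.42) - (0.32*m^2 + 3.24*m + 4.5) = -2.5*m^2 + 0.35*m - 0.0800000000000001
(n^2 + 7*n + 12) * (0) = 0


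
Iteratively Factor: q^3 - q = (q + 1)*(q^2 - q) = q*(q + 1)*(q - 1)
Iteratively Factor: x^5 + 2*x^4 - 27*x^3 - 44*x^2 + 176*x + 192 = (x - 4)*(x^4 + 6*x^3 - 3*x^2 - 56*x - 48) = (x - 4)*(x - 3)*(x^3 + 9*x^2 + 24*x + 16) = (x - 4)*(x - 3)*(x + 1)*(x^2 + 8*x + 16) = (x - 4)*(x - 3)*(x + 1)*(x + 4)*(x + 4)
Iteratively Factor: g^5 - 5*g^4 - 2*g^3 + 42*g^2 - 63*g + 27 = (g - 1)*(g^4 - 4*g^3 - 6*g^2 + 36*g - 27) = (g - 3)*(g - 1)*(g^3 - g^2 - 9*g + 9) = (g - 3)*(g - 1)^2*(g^2 - 9) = (g - 3)*(g - 1)^2*(g + 3)*(g - 3)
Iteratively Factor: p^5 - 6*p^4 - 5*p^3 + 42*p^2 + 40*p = (p - 4)*(p^4 - 2*p^3 - 13*p^2 - 10*p) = (p - 5)*(p - 4)*(p^3 + 3*p^2 + 2*p) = p*(p - 5)*(p - 4)*(p^2 + 3*p + 2) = p*(p - 5)*(p - 4)*(p + 2)*(p + 1)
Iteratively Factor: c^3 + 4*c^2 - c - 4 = (c + 1)*(c^2 + 3*c - 4) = (c + 1)*(c + 4)*(c - 1)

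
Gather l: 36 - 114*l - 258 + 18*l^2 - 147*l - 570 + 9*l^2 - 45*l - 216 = 27*l^2 - 306*l - 1008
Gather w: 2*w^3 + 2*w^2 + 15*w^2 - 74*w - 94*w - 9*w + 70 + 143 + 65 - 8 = 2*w^3 + 17*w^2 - 177*w + 270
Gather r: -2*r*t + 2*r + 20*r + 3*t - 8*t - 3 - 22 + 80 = r*(22 - 2*t) - 5*t + 55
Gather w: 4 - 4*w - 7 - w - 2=-5*w - 5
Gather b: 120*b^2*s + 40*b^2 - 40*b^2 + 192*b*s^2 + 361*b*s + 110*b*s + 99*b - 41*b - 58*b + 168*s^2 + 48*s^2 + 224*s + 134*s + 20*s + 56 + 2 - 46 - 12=120*b^2*s + b*(192*s^2 + 471*s) + 216*s^2 + 378*s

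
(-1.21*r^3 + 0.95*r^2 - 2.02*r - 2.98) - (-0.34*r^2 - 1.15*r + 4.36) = -1.21*r^3 + 1.29*r^2 - 0.87*r - 7.34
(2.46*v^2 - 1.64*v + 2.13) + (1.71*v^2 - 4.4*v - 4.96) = 4.17*v^2 - 6.04*v - 2.83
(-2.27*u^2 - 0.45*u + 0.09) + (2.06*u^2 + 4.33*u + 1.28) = -0.21*u^2 + 3.88*u + 1.37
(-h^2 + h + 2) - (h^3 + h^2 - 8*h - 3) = -h^3 - 2*h^2 + 9*h + 5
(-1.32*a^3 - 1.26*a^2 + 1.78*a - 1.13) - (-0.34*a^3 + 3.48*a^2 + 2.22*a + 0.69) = -0.98*a^3 - 4.74*a^2 - 0.44*a - 1.82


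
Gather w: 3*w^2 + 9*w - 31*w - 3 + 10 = 3*w^2 - 22*w + 7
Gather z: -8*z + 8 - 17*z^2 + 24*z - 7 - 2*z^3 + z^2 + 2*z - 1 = -2*z^3 - 16*z^2 + 18*z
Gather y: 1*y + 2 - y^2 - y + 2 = 4 - y^2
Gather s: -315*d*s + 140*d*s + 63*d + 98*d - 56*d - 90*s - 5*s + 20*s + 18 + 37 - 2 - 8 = 105*d + s*(-175*d - 75) + 45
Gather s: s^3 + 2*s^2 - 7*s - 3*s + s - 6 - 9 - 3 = s^3 + 2*s^2 - 9*s - 18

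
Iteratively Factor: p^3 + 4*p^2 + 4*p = (p + 2)*(p^2 + 2*p) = p*(p + 2)*(p + 2)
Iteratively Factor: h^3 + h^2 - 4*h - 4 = (h + 2)*(h^2 - h - 2) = (h + 1)*(h + 2)*(h - 2)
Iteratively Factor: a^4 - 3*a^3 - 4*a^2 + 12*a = (a)*(a^3 - 3*a^2 - 4*a + 12) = a*(a + 2)*(a^2 - 5*a + 6) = a*(a - 2)*(a + 2)*(a - 3)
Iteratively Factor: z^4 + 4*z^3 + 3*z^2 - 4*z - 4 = (z + 2)*(z^3 + 2*z^2 - z - 2) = (z + 1)*(z + 2)*(z^2 + z - 2) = (z + 1)*(z + 2)^2*(z - 1)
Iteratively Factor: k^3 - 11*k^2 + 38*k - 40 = (k - 4)*(k^2 - 7*k + 10) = (k - 5)*(k - 4)*(k - 2)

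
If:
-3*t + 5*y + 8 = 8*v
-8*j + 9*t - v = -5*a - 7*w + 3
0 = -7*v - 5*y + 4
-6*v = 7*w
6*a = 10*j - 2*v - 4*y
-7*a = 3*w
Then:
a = 6849/30041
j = 14021/60082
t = 53883/60082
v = 37289/60082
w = -15981/30041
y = -4139/60082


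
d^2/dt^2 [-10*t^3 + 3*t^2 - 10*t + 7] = 6 - 60*t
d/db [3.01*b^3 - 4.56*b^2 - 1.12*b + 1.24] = 9.03*b^2 - 9.12*b - 1.12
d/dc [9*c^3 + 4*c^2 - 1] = c*(27*c + 8)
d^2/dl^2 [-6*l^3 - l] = -36*l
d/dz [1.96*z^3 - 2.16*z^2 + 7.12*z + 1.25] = 5.88*z^2 - 4.32*z + 7.12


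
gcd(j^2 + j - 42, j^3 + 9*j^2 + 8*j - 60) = 1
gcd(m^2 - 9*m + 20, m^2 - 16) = m - 4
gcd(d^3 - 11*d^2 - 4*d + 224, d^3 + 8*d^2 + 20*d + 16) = d + 4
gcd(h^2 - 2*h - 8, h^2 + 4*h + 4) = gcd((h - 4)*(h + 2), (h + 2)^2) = h + 2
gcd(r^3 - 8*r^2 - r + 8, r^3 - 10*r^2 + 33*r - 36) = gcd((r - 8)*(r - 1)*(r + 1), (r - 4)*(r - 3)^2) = 1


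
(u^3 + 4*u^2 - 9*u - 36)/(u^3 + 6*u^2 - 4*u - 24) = (u^3 + 4*u^2 - 9*u - 36)/(u^3 + 6*u^2 - 4*u - 24)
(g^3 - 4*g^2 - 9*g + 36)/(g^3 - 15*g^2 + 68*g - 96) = (g + 3)/(g - 8)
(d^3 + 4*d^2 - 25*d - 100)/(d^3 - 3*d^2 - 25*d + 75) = (d + 4)/(d - 3)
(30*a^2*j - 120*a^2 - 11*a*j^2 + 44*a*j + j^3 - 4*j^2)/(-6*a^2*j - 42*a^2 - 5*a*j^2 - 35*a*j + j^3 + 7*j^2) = (-5*a*j + 20*a + j^2 - 4*j)/(a*j + 7*a + j^2 + 7*j)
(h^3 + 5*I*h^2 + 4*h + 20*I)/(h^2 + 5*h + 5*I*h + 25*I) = (h^2 + 4)/(h + 5)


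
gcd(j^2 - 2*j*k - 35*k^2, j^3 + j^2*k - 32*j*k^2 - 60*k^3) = j + 5*k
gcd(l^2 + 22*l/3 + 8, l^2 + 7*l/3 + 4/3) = l + 4/3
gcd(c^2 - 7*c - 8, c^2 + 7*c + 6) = c + 1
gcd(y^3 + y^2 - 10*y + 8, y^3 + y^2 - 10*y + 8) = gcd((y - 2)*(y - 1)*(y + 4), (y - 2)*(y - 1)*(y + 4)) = y^3 + y^2 - 10*y + 8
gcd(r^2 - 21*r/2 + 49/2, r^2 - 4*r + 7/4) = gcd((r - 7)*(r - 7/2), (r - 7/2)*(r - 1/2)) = r - 7/2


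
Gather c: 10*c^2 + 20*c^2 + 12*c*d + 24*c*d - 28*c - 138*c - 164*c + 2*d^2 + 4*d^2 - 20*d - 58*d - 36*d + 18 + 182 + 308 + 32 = 30*c^2 + c*(36*d - 330) + 6*d^2 - 114*d + 540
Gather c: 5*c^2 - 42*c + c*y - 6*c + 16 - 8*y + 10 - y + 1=5*c^2 + c*(y - 48) - 9*y + 27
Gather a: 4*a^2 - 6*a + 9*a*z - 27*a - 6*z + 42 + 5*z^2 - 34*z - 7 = 4*a^2 + a*(9*z - 33) + 5*z^2 - 40*z + 35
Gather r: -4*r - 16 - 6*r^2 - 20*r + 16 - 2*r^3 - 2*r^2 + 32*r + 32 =-2*r^3 - 8*r^2 + 8*r + 32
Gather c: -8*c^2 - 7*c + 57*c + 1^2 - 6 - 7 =-8*c^2 + 50*c - 12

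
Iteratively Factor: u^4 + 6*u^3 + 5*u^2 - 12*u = (u)*(u^3 + 6*u^2 + 5*u - 12) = u*(u + 4)*(u^2 + 2*u - 3) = u*(u + 3)*(u + 4)*(u - 1)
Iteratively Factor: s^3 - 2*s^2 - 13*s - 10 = (s - 5)*(s^2 + 3*s + 2) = (s - 5)*(s + 2)*(s + 1)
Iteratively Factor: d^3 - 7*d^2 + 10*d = (d - 2)*(d^2 - 5*d) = (d - 5)*(d - 2)*(d)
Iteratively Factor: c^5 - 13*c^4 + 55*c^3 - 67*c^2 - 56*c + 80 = (c - 5)*(c^4 - 8*c^3 + 15*c^2 + 8*c - 16) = (c - 5)*(c - 4)*(c^3 - 4*c^2 - c + 4) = (c - 5)*(c - 4)*(c - 1)*(c^2 - 3*c - 4) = (c - 5)*(c - 4)*(c - 1)*(c + 1)*(c - 4)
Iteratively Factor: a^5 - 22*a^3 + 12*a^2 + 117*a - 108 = (a + 3)*(a^4 - 3*a^3 - 13*a^2 + 51*a - 36) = (a - 1)*(a + 3)*(a^3 - 2*a^2 - 15*a + 36) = (a - 3)*(a - 1)*(a + 3)*(a^2 + a - 12) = (a - 3)*(a - 1)*(a + 3)*(a + 4)*(a - 3)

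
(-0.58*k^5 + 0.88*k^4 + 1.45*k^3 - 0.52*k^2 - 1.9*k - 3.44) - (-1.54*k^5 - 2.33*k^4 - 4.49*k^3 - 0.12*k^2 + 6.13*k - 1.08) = 0.96*k^5 + 3.21*k^4 + 5.94*k^3 - 0.4*k^2 - 8.03*k - 2.36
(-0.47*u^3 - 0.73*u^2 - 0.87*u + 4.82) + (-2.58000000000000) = -0.47*u^3 - 0.73*u^2 - 0.87*u + 2.24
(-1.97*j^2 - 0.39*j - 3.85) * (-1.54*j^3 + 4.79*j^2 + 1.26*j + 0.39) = 3.0338*j^5 - 8.8357*j^4 + 1.5787*j^3 - 19.7012*j^2 - 5.0031*j - 1.5015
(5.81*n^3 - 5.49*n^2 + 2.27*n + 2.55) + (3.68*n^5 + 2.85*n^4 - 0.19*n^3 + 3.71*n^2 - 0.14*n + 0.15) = 3.68*n^5 + 2.85*n^4 + 5.62*n^3 - 1.78*n^2 + 2.13*n + 2.7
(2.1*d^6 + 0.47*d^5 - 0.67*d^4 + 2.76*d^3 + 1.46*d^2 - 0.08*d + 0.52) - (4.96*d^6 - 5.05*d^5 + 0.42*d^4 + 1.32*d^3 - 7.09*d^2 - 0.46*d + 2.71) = -2.86*d^6 + 5.52*d^5 - 1.09*d^4 + 1.44*d^3 + 8.55*d^2 + 0.38*d - 2.19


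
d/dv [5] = 0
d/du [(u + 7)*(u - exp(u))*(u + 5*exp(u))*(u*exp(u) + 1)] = (1 - exp(u))*(u + 7)*(u + 5*exp(u))*(u*exp(u) + 1) + (u + 1)*(u + 7)*(u - exp(u))*(u + 5*exp(u))*exp(u) + (u + 7)*(u - exp(u))*(u*exp(u) + 1)*(5*exp(u) + 1) + (u - exp(u))*(u + 5*exp(u))*(u*exp(u) + 1)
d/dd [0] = 0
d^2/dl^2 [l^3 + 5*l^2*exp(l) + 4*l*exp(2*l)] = 5*l^2*exp(l) + 16*l*exp(2*l) + 20*l*exp(l) + 6*l + 16*exp(2*l) + 10*exp(l)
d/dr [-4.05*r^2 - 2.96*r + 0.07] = -8.1*r - 2.96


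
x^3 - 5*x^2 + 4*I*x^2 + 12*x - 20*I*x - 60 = (x - 5)*(x - 2*I)*(x + 6*I)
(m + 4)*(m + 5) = m^2 + 9*m + 20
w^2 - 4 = (w - 2)*(w + 2)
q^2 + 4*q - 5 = (q - 1)*(q + 5)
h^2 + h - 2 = (h - 1)*(h + 2)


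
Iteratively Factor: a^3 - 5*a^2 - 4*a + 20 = (a - 5)*(a^2 - 4) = (a - 5)*(a - 2)*(a + 2)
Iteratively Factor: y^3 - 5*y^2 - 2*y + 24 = (y + 2)*(y^2 - 7*y + 12) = (y - 3)*(y + 2)*(y - 4)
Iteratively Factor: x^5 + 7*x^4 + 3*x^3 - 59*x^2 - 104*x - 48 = (x - 3)*(x^4 + 10*x^3 + 33*x^2 + 40*x + 16) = (x - 3)*(x + 1)*(x^3 + 9*x^2 + 24*x + 16) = (x - 3)*(x + 1)*(x + 4)*(x^2 + 5*x + 4) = (x - 3)*(x + 1)^2*(x + 4)*(x + 4)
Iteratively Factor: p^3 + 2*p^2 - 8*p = (p - 2)*(p^2 + 4*p) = p*(p - 2)*(p + 4)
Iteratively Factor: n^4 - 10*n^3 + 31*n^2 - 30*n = (n - 2)*(n^3 - 8*n^2 + 15*n) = n*(n - 2)*(n^2 - 8*n + 15) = n*(n - 5)*(n - 2)*(n - 3)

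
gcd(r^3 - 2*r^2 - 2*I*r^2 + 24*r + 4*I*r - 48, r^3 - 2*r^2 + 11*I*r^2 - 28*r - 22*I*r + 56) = r^2 + r*(-2 + 4*I) - 8*I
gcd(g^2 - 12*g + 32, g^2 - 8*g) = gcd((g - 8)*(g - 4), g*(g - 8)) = g - 8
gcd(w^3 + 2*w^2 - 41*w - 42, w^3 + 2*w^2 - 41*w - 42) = w^3 + 2*w^2 - 41*w - 42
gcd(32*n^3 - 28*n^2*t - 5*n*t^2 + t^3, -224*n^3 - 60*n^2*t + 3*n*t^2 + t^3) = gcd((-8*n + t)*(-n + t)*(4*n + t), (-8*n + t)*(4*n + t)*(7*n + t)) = -32*n^2 - 4*n*t + t^2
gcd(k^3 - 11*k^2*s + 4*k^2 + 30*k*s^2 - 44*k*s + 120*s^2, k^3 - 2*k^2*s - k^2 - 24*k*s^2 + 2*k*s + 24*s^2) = -k + 6*s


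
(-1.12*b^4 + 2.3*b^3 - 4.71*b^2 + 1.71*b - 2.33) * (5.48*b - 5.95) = -6.1376*b^5 + 19.268*b^4 - 39.4958*b^3 + 37.3953*b^2 - 22.9429*b + 13.8635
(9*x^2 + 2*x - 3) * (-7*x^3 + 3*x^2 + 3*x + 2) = -63*x^5 + 13*x^4 + 54*x^3 + 15*x^2 - 5*x - 6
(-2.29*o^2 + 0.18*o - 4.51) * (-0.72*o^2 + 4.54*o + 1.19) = 1.6488*o^4 - 10.5262*o^3 + 1.3393*o^2 - 20.2612*o - 5.3669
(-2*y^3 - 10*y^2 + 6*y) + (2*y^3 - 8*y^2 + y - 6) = -18*y^2 + 7*y - 6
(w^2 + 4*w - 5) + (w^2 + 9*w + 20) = 2*w^2 + 13*w + 15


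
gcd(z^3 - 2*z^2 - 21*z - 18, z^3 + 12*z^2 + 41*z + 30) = z + 1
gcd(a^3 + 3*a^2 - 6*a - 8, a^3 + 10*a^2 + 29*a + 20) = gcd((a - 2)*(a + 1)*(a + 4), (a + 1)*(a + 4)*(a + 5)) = a^2 + 5*a + 4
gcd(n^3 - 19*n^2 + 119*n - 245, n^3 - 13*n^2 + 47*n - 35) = n^2 - 12*n + 35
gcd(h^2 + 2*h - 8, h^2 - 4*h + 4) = h - 2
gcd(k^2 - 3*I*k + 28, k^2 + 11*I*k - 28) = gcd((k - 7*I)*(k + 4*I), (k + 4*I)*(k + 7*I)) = k + 4*I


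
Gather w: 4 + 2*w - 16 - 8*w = -6*w - 12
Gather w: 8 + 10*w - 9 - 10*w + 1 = 0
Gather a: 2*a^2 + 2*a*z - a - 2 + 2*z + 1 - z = 2*a^2 + a*(2*z - 1) + z - 1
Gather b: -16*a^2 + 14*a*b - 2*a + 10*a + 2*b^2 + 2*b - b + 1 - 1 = -16*a^2 + 8*a + 2*b^2 + b*(14*a + 1)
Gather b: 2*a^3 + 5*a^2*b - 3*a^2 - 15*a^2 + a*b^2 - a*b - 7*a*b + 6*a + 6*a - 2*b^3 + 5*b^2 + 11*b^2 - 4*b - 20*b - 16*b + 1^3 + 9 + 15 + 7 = 2*a^3 - 18*a^2 + 12*a - 2*b^3 + b^2*(a + 16) + b*(5*a^2 - 8*a - 40) + 32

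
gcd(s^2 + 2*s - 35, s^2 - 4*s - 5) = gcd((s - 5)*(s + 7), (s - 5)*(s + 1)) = s - 5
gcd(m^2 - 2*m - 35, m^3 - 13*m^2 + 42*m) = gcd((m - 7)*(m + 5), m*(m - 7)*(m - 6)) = m - 7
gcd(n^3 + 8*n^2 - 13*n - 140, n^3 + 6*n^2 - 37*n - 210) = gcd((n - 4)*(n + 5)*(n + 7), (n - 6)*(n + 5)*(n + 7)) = n^2 + 12*n + 35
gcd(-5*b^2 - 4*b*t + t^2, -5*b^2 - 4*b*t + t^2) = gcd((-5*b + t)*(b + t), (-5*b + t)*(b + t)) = -5*b^2 - 4*b*t + t^2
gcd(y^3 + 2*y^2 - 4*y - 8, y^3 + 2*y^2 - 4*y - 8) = y^3 + 2*y^2 - 4*y - 8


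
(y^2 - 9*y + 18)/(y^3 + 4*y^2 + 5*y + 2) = (y^2 - 9*y + 18)/(y^3 + 4*y^2 + 5*y + 2)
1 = 1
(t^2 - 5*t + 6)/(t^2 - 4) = (t - 3)/(t + 2)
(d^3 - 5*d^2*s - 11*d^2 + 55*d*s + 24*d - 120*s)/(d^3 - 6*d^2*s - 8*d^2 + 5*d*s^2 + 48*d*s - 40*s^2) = (3 - d)/(-d + s)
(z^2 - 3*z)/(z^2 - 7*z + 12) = z/(z - 4)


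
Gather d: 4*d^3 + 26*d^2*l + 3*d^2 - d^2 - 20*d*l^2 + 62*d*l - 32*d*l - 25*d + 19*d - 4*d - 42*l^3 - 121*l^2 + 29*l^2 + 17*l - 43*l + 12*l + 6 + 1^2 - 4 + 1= 4*d^3 + d^2*(26*l + 2) + d*(-20*l^2 + 30*l - 10) - 42*l^3 - 92*l^2 - 14*l + 4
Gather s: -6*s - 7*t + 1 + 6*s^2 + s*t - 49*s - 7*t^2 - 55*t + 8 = 6*s^2 + s*(t - 55) - 7*t^2 - 62*t + 9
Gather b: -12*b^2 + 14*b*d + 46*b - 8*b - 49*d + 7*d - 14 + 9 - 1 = -12*b^2 + b*(14*d + 38) - 42*d - 6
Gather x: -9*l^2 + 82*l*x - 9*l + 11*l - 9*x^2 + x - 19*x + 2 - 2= -9*l^2 + 2*l - 9*x^2 + x*(82*l - 18)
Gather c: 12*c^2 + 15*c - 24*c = 12*c^2 - 9*c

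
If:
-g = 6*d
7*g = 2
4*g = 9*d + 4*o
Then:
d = -1/21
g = 2/7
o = 11/28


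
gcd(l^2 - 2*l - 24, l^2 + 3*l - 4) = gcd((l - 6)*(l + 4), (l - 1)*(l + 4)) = l + 4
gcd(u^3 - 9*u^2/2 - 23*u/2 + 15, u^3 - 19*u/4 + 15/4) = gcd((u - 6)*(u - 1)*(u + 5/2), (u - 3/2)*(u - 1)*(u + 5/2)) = u^2 + 3*u/2 - 5/2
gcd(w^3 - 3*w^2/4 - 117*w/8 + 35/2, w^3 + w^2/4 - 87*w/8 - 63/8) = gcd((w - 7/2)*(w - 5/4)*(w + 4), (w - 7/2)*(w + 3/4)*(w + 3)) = w - 7/2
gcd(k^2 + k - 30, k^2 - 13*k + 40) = k - 5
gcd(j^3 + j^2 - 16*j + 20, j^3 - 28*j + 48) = j - 2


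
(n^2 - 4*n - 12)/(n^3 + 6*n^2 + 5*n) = (n^2 - 4*n - 12)/(n*(n^2 + 6*n + 5))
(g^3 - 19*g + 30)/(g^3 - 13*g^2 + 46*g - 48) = (g + 5)/(g - 8)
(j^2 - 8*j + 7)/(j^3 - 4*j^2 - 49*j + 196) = (j - 1)/(j^2 + 3*j - 28)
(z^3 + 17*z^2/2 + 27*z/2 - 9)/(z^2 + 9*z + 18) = z - 1/2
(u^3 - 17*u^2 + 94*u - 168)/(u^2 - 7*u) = u - 10 + 24/u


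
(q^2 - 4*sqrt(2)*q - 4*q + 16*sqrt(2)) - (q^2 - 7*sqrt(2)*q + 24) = -4*q + 3*sqrt(2)*q - 24 + 16*sqrt(2)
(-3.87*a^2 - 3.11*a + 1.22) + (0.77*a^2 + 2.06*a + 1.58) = -3.1*a^2 - 1.05*a + 2.8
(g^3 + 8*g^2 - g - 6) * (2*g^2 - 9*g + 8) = 2*g^5 + 7*g^4 - 66*g^3 + 61*g^2 + 46*g - 48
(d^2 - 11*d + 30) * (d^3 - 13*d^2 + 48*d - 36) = d^5 - 24*d^4 + 221*d^3 - 954*d^2 + 1836*d - 1080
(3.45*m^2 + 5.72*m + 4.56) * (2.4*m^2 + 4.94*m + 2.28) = 8.28*m^4 + 30.771*m^3 + 47.0668*m^2 + 35.568*m + 10.3968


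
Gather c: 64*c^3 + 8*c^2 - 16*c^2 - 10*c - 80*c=64*c^3 - 8*c^2 - 90*c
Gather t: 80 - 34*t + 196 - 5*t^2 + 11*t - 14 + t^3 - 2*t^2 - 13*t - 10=t^3 - 7*t^2 - 36*t + 252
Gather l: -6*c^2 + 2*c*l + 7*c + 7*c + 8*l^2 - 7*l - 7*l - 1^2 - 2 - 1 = -6*c^2 + 14*c + 8*l^2 + l*(2*c - 14) - 4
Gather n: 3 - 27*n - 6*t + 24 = -27*n - 6*t + 27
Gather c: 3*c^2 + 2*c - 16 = 3*c^2 + 2*c - 16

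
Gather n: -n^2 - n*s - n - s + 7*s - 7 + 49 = -n^2 + n*(-s - 1) + 6*s + 42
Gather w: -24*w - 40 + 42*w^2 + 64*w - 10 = 42*w^2 + 40*w - 50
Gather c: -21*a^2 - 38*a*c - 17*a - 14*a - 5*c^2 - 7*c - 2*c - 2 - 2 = -21*a^2 - 31*a - 5*c^2 + c*(-38*a - 9) - 4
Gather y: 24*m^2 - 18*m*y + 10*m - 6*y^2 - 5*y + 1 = 24*m^2 + 10*m - 6*y^2 + y*(-18*m - 5) + 1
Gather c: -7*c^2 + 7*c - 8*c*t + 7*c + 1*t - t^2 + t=-7*c^2 + c*(14 - 8*t) - t^2 + 2*t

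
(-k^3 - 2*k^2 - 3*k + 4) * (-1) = k^3 + 2*k^2 + 3*k - 4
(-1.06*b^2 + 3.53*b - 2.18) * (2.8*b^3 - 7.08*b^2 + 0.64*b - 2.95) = -2.968*b^5 + 17.3888*b^4 - 31.7748*b^3 + 20.8206*b^2 - 11.8087*b + 6.431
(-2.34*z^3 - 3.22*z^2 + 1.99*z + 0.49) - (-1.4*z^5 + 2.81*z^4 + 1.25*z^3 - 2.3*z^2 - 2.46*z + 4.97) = 1.4*z^5 - 2.81*z^4 - 3.59*z^3 - 0.92*z^2 + 4.45*z - 4.48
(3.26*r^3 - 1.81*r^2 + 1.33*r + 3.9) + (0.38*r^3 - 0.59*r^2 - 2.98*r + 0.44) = 3.64*r^3 - 2.4*r^2 - 1.65*r + 4.34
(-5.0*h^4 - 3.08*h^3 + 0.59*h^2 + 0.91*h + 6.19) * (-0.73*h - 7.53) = 3.65*h^5 + 39.8984*h^4 + 22.7617*h^3 - 5.107*h^2 - 11.371*h - 46.6107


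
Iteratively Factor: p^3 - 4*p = (p - 2)*(p^2 + 2*p) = p*(p - 2)*(p + 2)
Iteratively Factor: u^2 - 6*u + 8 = (u - 2)*(u - 4)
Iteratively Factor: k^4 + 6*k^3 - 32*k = (k - 2)*(k^3 + 8*k^2 + 16*k) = k*(k - 2)*(k^2 + 8*k + 16) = k*(k - 2)*(k + 4)*(k + 4)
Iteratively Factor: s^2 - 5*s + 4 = (s - 1)*(s - 4)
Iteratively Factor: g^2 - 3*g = (g)*(g - 3)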